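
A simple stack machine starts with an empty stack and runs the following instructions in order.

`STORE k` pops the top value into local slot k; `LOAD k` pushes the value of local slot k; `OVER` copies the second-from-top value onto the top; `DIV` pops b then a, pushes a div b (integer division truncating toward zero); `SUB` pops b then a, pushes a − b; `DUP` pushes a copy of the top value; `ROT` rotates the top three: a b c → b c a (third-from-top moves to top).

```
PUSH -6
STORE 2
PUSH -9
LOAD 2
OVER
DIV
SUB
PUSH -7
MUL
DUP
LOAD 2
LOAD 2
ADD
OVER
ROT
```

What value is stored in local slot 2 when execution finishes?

-6

PUSH -6 → -6
STORE 2 → (empty)
PUSH -9 → -9
LOAD 2  → -9 -6
OVER    → -9 -6 -9
DIV     → -9 0
SUB     → -9
PUSH -7 → -9 -7
MUL     → 63
DUP     → 63 63
LOAD 2  → 63 63 -6
LOAD 2  → 63 63 -6 -6
ADD     → 63 63 -12
OVER    → 63 63 -12 63
ROT     → 63 -12 63 63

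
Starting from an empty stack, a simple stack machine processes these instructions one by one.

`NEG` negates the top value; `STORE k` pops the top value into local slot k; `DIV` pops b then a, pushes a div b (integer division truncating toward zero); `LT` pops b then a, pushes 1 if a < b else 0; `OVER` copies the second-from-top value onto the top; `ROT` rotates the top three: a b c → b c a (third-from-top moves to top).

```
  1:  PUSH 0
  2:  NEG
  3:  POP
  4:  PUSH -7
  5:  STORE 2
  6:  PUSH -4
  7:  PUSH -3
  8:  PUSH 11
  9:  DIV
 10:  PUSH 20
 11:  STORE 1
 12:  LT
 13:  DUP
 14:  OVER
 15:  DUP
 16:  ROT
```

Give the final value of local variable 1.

20

PUSH 0  : [0]
NEG     : [0]
POP     : []
PUSH -7 : [-7]
STORE 2 : []
PUSH -4 : [-4]
PUSH -3 : [-4, -3]
PUSH 11 : [-4, -3, 11]
DIV     : [-4, 0]
PUSH 20 : [-4, 0, 20]
STORE 1 : [-4, 0]
LT      : [1]
DUP     : [1, 1]
OVER    : [1, 1, 1]
DUP     : [1, 1, 1, 1]
ROT     : [1, 1, 1, 1]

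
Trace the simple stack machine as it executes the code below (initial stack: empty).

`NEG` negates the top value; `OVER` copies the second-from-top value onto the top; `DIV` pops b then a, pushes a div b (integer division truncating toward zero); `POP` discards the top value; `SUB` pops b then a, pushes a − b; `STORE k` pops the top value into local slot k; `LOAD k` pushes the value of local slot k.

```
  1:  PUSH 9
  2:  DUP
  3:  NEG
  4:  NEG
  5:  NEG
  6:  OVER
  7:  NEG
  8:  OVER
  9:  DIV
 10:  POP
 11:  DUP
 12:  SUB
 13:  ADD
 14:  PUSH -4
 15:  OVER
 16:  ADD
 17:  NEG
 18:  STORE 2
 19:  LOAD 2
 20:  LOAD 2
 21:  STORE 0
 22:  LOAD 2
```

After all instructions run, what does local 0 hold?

-5

PUSH 9  → [9]
DUP     → [9, 9]
NEG     → [9, -9]
NEG     → [9, 9]
NEG     → [9, -9]
OVER    → [9, -9, 9]
NEG     → [9, -9, -9]
OVER    → [9, -9, -9, -9]
DIV     → [9, -9, 1]
POP     → [9, -9]
DUP     → [9, -9, -9]
SUB     → [9, 0]
ADD     → [9]
PUSH -4 → [9, -4]
OVER    → [9, -4, 9]
ADD     → [9, 5]
NEG     → [9, -5]
STORE 2 → [9]
LOAD 2  → [9, -5]
LOAD 2  → [9, -5, -5]
STORE 0 → [9, -5]
LOAD 2  → [9, -5, -5]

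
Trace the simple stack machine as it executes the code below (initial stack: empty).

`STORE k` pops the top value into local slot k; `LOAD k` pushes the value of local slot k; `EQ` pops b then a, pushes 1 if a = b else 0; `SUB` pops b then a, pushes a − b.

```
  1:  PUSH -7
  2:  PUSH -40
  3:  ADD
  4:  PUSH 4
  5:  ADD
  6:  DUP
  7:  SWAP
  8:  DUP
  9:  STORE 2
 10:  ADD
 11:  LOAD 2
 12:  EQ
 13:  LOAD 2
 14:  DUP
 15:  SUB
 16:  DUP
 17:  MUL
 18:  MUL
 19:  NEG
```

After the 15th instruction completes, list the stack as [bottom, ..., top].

[0, 0]

PUSH -7  : -7
PUSH -40 : -7 -40
ADD      : -47
PUSH 4   : -47 4
ADD      : -43
DUP      : -43 -43
SWAP     : -43 -43
DUP      : -43 -43 -43
STORE 2  : -43 -43
ADD      : -86
LOAD 2   : -86 -43
EQ       : 0
LOAD 2   : 0 -43
DUP      : 0 -43 -43
SUB      : 0 0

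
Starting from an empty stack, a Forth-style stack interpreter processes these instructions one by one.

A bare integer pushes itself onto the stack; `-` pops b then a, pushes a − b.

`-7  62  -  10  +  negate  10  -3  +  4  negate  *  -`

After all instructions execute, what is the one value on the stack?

87

-7      [-7]
62      [-7, 62]
-       [-69]
10      [-69, 10]
+       [-59]
negate  [59]
10      [59, 10]
-3      [59, 10, -3]
+       [59, 7]
4       [59, 7, 4]
negate  [59, 7, -4]
*       [59, -28]
-       [87]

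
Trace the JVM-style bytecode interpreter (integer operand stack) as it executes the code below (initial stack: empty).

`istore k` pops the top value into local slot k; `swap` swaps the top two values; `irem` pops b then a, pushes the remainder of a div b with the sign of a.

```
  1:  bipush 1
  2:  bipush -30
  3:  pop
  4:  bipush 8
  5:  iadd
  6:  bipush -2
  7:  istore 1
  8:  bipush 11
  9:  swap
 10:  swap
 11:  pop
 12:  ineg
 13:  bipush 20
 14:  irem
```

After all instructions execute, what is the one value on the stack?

-9

bipush 1   : [1]
bipush -30 : [1, -30]
pop        : [1]
bipush 8   : [1, 8]
iadd       : [9]
bipush -2  : [9, -2]
istore 1   : [9]
bipush 11  : [9, 11]
swap       : [11, 9]
swap       : [9, 11]
pop        : [9]
ineg       : [-9]
bipush 20  : [-9, 20]
irem       : [-9]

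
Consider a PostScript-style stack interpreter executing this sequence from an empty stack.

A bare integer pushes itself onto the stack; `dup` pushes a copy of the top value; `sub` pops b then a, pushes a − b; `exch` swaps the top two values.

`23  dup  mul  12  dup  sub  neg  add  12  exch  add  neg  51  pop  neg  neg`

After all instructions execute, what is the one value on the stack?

-541

23   → 23
dup  → 23 23
mul  → 529
12   → 529 12
dup  → 529 12 12
sub  → 529 0
neg  → 529 0
add  → 529
12   → 529 12
exch → 12 529
add  → 541
neg  → -541
51   → -541 51
pop  → -541
neg  → 541
neg  → -541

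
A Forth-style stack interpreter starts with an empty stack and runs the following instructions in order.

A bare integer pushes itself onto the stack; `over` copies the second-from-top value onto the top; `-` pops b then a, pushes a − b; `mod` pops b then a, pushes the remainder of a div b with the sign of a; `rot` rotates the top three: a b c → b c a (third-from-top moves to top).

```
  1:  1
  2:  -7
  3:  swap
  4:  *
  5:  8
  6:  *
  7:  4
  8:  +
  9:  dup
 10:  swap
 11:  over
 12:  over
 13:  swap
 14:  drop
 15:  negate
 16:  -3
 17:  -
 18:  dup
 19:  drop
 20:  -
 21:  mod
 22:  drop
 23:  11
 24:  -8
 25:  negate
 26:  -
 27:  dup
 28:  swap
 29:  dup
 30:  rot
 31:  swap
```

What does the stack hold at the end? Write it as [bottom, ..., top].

[3, 3, 3]

1      -> 1
-7     -> 1 -7
swap   -> -7 1
*      -> -7
8      -> -7 8
*      -> -56
4      -> -56 4
+      -> -52
dup    -> -52 -52
swap   -> -52 -52
over   -> -52 -52 -52
over   -> -52 -52 -52 -52
swap   -> -52 -52 -52 -52
drop   -> -52 -52 -52
negate -> -52 -52 52
-3     -> -52 -52 52 -3
-      -> -52 -52 55
dup    -> -52 -52 55 55
drop   -> -52 -52 55
-      -> -52 -107
mod    -> -52
drop   -> (empty)
11     -> 11
-8     -> 11 -8
negate -> 11 8
-      -> 3
dup    -> 3 3
swap   -> 3 3
dup    -> 3 3 3
rot    -> 3 3 3
swap   -> 3 3 3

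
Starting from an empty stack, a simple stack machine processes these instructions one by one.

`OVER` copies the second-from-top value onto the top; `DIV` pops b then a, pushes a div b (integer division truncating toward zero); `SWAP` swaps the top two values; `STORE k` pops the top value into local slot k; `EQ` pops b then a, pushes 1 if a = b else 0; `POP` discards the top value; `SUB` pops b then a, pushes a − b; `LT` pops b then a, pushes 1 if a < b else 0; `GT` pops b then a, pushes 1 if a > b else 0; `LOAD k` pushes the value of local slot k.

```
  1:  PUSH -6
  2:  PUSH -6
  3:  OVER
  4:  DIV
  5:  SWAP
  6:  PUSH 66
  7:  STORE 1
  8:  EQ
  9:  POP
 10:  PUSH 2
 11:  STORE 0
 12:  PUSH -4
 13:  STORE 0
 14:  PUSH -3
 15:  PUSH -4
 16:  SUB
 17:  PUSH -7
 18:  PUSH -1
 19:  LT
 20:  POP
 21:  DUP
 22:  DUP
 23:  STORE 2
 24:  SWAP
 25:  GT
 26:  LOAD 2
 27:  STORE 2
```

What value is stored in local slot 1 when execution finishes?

66

PUSH -6 -> -6
PUSH -6 -> -6 -6
OVER    -> -6 -6 -6
DIV     -> -6 1
SWAP    -> 1 -6
PUSH 66 -> 1 -6 66
STORE 1 -> 1 -6
EQ      -> 0
POP     -> (empty)
PUSH 2  -> 2
STORE 0 -> (empty)
PUSH -4 -> -4
STORE 0 -> (empty)
PUSH -3 -> -3
PUSH -4 -> -3 -4
SUB     -> 1
PUSH -7 -> 1 -7
PUSH -1 -> 1 -7 -1
LT      -> 1 1
POP     -> 1
DUP     -> 1 1
DUP     -> 1 1 1
STORE 2 -> 1 1
SWAP    -> 1 1
GT      -> 0
LOAD 2  -> 0 1
STORE 2 -> 0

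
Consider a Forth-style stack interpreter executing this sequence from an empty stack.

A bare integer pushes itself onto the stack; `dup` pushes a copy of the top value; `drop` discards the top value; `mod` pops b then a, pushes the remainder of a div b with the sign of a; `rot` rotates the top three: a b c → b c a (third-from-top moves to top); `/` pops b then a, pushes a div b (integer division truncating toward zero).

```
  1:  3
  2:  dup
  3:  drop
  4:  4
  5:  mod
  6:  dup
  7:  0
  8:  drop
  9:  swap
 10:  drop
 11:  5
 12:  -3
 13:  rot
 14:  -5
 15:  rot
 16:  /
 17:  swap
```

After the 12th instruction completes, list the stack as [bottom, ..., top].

[3, 5, -3]

3     [3]
dup   [3, 3]
drop  [3]
4     [3, 4]
mod   [3]
dup   [3, 3]
0     [3, 3, 0]
drop  [3, 3]
swap  [3, 3]
drop  [3]
5     [3, 5]
-3    [3, 5, -3]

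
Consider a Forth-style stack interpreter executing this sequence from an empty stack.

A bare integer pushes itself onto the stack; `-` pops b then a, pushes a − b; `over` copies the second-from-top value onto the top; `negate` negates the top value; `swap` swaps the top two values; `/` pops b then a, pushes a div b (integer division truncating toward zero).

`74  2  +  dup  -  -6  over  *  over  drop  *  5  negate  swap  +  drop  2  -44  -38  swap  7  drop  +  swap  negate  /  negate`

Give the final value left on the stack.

74      74
2       74 2
+       76
dup     76 76
-       0
-6      0 -6
over    0 -6 0
*       0 0
over    0 0 0
drop    0 0
*       0
5       0 5
negate  0 -5
swap    -5 0
+       -5
drop    (empty)
2       2
-44     2 -44
-38     2 -44 -38
swap    2 -38 -44
7       2 -38 -44 7
drop    2 -38 -44
+       2 -82
swap    -82 2
negate  -82 -2
/       41
negate  -41

-41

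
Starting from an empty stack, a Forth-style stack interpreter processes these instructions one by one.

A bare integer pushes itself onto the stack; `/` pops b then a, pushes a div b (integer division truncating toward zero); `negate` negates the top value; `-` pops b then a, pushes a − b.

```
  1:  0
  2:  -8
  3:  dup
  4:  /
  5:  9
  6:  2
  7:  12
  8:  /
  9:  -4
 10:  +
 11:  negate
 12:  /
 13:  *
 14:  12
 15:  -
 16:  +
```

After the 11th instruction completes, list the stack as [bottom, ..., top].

[0, 1, 9, 4]

0      -> [0]
-8     -> [0, -8]
dup    -> [0, -8, -8]
/      -> [0, 1]
9      -> [0, 1, 9]
2      -> [0, 1, 9, 2]
12     -> [0, 1, 9, 2, 12]
/      -> [0, 1, 9, 0]
-4     -> [0, 1, 9, 0, -4]
+      -> [0, 1, 9, -4]
negate -> [0, 1, 9, 4]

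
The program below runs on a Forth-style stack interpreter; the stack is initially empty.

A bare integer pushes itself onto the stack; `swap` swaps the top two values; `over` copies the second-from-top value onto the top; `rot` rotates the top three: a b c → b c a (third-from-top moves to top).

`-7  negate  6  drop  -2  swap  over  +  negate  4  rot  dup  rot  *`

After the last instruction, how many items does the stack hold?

3

-7     -> [-7]
negate -> [7]
6      -> [7, 6]
drop   -> [7]
-2     -> [7, -2]
swap   -> [-2, 7]
over   -> [-2, 7, -2]
+      -> [-2, 5]
negate -> [-2, -5]
4      -> [-2, -5, 4]
rot    -> [-5, 4, -2]
dup    -> [-5, 4, -2, -2]
rot    -> [-5, -2, -2, 4]
*      -> [-5, -2, -8]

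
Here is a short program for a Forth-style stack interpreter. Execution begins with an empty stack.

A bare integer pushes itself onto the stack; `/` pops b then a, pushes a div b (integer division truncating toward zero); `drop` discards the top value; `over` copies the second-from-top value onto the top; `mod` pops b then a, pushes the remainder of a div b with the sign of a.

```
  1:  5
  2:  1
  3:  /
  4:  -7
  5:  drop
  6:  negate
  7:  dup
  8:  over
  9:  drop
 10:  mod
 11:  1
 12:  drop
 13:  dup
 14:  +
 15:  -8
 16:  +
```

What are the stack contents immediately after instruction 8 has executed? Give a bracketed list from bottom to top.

[-5, -5, -5]

5      → 5
1      → 5 1
/      → 5
-7     → 5 -7
drop   → 5
negate → -5
dup    → -5 -5
over   → -5 -5 -5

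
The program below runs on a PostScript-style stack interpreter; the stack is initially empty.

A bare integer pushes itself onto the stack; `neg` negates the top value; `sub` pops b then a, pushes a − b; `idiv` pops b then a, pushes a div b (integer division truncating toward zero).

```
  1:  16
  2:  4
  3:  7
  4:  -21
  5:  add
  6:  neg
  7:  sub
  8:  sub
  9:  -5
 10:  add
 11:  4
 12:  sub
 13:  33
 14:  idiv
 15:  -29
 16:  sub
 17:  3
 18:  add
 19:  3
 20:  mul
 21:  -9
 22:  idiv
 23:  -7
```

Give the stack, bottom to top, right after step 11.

[21, 4]

16  → [16]
4   → [16, 4]
7   → [16, 4, 7]
-21 → [16, 4, 7, -21]
add → [16, 4, -14]
neg → [16, 4, 14]
sub → [16, -10]
sub → [26]
-5  → [26, -5]
add → [21]
4   → [21, 4]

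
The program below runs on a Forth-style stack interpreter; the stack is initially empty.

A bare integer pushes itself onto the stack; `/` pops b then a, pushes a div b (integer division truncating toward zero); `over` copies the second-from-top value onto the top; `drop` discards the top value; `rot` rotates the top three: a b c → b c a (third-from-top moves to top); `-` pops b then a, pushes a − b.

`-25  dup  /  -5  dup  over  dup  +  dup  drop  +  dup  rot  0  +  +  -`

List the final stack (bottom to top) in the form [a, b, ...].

-25   -25
dup   -25 -25
/     1
-5    1 -5
dup   1 -5 -5
over  1 -5 -5 -5
dup   1 -5 -5 -5 -5
+     1 -5 -5 -10
dup   1 -5 -5 -10 -10
drop  1 -5 -5 -10
+     1 -5 -15
dup   1 -5 -15 -15
rot   1 -15 -15 -5
0     1 -15 -15 -5 0
+     1 -15 -15 -5
+     1 -15 -20
-     1 5

[1, 5]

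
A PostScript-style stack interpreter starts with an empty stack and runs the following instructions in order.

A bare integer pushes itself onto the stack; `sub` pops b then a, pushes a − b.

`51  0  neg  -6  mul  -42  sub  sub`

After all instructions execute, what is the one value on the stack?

9

51  → [51]
0   → [51, 0]
neg → [51, 0]
-6  → [51, 0, -6]
mul → [51, 0]
-42 → [51, 0, -42]
sub → [51, 42]
sub → [9]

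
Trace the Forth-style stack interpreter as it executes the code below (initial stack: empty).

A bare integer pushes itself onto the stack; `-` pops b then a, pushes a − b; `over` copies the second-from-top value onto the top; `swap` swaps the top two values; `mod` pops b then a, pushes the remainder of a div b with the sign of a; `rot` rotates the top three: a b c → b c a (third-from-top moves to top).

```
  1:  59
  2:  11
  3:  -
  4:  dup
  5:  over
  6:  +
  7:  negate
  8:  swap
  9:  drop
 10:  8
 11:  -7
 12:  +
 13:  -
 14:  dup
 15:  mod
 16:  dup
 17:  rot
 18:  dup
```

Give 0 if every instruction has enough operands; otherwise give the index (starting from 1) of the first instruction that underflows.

59     → 59
11     → 59 11
-      → 48
dup    → 48 48
over   → 48 48 48
+      → 48 96
negate → 48 -96
swap   → -96 48
drop   → -96
8      → -96 8
-7     → -96 8 -7
+      → -96 1
-      → -97
dup    → -97 -97
mod    → 0
dup    → 0 0
rot  — needs 3 operands, stack has 2 → underflow

17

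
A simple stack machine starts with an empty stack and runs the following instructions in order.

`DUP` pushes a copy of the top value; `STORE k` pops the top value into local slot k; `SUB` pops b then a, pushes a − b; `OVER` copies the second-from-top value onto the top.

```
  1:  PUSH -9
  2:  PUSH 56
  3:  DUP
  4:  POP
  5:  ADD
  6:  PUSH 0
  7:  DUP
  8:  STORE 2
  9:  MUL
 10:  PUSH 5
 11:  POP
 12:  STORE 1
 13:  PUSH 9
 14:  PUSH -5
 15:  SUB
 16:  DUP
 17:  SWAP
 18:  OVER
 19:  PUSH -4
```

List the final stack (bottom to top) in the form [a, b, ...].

[14, 14, 14, -4]

PUSH -9  [-9]
PUSH 56  [-9, 56]
DUP      [-9, 56, 56]
POP      [-9, 56]
ADD      [47]
PUSH 0   [47, 0]
DUP      [47, 0, 0]
STORE 2  [47, 0]
MUL      [0]
PUSH 5   [0, 5]
POP      [0]
STORE 1  []
PUSH 9   [9]
PUSH -5  [9, -5]
SUB      [14]
DUP      [14, 14]
SWAP     [14, 14]
OVER     [14, 14, 14]
PUSH -4  [14, 14, 14, -4]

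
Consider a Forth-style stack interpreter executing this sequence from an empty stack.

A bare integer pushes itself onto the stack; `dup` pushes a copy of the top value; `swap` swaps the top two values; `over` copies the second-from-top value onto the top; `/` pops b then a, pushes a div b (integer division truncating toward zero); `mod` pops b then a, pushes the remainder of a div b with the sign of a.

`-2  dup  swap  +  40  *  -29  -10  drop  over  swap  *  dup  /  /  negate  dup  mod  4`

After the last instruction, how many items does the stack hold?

2

-2     -> -2
dup    -> -2 -2
swap   -> -2 -2
+      -> -4
40     -> -4 40
*      -> -160
-29    -> -160 -29
-10    -> -160 -29 -10
drop   -> -160 -29
over   -> -160 -29 -160
swap   -> -160 -160 -29
*      -> -160 4640
dup    -> -160 4640 4640
/      -> -160 1
/      -> -160
negate -> 160
dup    -> 160 160
mod    -> 0
4      -> 0 4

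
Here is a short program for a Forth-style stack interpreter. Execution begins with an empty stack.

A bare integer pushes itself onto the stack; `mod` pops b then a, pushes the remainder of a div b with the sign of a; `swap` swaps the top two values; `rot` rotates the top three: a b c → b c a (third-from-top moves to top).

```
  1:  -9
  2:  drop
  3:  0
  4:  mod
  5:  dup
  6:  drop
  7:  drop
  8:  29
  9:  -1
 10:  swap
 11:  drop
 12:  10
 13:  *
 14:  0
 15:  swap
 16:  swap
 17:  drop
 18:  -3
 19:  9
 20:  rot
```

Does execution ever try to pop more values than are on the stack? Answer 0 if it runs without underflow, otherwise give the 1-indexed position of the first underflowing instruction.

4

-9    -9
drop  (empty)
0     0
mod  — needs 2 operands, stack has 1 → underflow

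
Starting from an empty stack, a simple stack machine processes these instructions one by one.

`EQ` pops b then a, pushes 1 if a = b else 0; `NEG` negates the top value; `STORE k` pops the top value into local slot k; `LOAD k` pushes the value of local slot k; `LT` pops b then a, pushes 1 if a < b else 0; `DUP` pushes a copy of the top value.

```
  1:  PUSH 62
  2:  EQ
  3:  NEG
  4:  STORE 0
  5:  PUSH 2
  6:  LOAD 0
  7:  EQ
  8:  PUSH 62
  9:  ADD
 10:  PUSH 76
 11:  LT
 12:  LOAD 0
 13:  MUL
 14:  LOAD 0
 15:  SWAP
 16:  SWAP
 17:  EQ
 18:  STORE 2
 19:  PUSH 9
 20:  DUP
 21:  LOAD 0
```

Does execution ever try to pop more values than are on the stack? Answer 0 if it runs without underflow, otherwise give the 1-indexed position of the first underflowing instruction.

2

PUSH 62 → [62]
EQ  — needs 2 operands, stack has 1 → underflow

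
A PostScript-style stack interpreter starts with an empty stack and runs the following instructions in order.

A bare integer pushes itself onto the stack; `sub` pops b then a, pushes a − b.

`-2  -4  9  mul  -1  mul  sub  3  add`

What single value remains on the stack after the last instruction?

-2   -2
-4   -2 -4
9    -2 -4 9
mul  -2 -36
-1   -2 -36 -1
mul  -2 36
sub  -38
3    -38 3
add  -35

-35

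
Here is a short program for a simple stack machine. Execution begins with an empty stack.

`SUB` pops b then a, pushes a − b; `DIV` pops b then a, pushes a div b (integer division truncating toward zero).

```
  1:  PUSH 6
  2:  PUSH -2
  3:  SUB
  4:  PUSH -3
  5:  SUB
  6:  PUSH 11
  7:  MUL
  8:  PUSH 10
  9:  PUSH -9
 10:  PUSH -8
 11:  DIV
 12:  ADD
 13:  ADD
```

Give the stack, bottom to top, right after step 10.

[121, 10, -9, -8]

PUSH 6  → 6
PUSH -2 → 6 -2
SUB     → 8
PUSH -3 → 8 -3
SUB     → 11
PUSH 11 → 11 11
MUL     → 121
PUSH 10 → 121 10
PUSH -9 → 121 10 -9
PUSH -8 → 121 10 -9 -8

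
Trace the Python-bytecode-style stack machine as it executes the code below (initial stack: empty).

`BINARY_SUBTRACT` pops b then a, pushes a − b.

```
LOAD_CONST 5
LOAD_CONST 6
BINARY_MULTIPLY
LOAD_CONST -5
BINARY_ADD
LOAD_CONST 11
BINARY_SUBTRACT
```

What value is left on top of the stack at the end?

14

LOAD_CONST 5    -> 5
LOAD_CONST 6    -> 5 6
BINARY_MULTIPLY -> 30
LOAD_CONST -5   -> 30 -5
BINARY_ADD      -> 25
LOAD_CONST 11   -> 25 11
BINARY_SUBTRACT -> 14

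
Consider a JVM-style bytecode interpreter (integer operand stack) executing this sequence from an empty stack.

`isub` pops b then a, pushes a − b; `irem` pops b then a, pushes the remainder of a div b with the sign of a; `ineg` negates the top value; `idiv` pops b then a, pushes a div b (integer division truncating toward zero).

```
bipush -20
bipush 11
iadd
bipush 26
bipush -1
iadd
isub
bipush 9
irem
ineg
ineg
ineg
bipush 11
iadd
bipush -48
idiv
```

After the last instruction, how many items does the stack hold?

bipush -20 → [-20]
bipush 11  → [-20, 11]
iadd       → [-9]
bipush 26  → [-9, 26]
bipush -1  → [-9, 26, -1]
iadd       → [-9, 25]
isub       → [-34]
bipush 9   → [-34, 9]
irem       → [-7]
ineg       → [7]
ineg       → [-7]
ineg       → [7]
bipush 11  → [7, 11]
iadd       → [18]
bipush -48 → [18, -48]
idiv       → [0]

1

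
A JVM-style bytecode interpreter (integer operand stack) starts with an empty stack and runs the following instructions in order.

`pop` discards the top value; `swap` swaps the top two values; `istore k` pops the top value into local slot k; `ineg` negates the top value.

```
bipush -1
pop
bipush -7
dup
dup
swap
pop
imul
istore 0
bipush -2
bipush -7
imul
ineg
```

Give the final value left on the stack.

bipush -1 -> -1
pop       -> (empty)
bipush -7 -> -7
dup       -> -7 -7
dup       -> -7 -7 -7
swap      -> -7 -7 -7
pop       -> -7 -7
imul      -> 49
istore 0  -> (empty)
bipush -2 -> -2
bipush -7 -> -2 -7
imul      -> 14
ineg      -> -14

-14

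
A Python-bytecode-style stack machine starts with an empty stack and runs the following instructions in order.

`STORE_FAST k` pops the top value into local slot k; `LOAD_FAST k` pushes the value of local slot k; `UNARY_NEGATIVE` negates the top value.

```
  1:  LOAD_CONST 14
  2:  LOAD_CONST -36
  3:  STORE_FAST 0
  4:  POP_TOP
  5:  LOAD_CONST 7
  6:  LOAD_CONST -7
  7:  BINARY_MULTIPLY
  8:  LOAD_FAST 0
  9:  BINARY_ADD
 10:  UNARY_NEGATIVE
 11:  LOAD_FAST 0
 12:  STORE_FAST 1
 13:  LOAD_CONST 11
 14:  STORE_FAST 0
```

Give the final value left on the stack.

LOAD_CONST 14   : 14
LOAD_CONST -36  : 14 -36
STORE_FAST 0    : 14
POP_TOP         : (empty)
LOAD_CONST 7    : 7
LOAD_CONST -7   : 7 -7
BINARY_MULTIPLY : -49
LOAD_FAST 0     : -49 -36
BINARY_ADD      : -85
UNARY_NEGATIVE  : 85
LOAD_FAST 0     : 85 -36
STORE_FAST 1    : 85
LOAD_CONST 11   : 85 11
STORE_FAST 0    : 85

85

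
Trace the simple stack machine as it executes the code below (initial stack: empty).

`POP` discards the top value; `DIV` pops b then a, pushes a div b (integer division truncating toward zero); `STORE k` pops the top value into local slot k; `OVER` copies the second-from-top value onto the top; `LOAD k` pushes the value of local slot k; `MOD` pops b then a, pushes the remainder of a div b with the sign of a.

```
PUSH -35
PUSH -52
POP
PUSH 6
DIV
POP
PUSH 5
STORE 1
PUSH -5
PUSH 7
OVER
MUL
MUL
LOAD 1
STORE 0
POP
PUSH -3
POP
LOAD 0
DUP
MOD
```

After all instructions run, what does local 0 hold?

5

PUSH -35  -35
PUSH -52  -35 -52
POP       -35
PUSH 6    -35 6
DIV       -5
POP       (empty)
PUSH 5    5
STORE 1   (empty)
PUSH -5   -5
PUSH 7    -5 7
OVER      -5 7 -5
MUL       -5 -35
MUL       175
LOAD 1    175 5
STORE 0   175
POP       (empty)
PUSH -3   -3
POP       (empty)
LOAD 0    5
DUP       5 5
MOD       0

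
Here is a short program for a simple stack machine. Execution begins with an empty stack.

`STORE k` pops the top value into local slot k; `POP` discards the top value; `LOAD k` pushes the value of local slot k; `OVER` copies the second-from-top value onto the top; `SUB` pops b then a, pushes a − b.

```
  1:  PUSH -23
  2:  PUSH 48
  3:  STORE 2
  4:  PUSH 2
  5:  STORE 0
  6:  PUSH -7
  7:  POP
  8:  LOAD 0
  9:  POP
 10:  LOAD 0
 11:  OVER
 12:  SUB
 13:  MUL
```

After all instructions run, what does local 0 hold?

PUSH -23 → -23
PUSH 48  → -23 48
STORE 2  → -23
PUSH 2   → -23 2
STORE 0  → -23
PUSH -7  → -23 -7
POP      → -23
LOAD 0   → -23 2
POP      → -23
LOAD 0   → -23 2
OVER     → -23 2 -23
SUB      → -23 25
MUL      → -575

2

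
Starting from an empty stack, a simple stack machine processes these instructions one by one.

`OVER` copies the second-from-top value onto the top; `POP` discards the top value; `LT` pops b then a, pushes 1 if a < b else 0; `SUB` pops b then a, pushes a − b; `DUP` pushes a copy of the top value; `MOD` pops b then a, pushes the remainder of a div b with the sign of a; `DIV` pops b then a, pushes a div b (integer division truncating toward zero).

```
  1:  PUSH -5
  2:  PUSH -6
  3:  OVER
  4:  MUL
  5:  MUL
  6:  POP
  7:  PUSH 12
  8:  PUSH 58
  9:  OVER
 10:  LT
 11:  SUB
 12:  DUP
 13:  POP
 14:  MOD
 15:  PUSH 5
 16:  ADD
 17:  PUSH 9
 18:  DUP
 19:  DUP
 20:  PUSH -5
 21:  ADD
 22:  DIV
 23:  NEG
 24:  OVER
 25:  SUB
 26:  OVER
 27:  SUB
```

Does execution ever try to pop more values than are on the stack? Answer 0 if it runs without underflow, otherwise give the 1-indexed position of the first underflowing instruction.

PUSH -5  -5
PUSH -6  -5 -6
OVER     -5 -6 -5
MUL      -5 30
MUL      -150
POP      (empty)
PUSH 12  12
PUSH 58  12 58
OVER     12 58 12
LT       12 0
SUB      12
DUP      12 12
POP      12
MOD  — needs 2 operands, stack has 1 → underflow

14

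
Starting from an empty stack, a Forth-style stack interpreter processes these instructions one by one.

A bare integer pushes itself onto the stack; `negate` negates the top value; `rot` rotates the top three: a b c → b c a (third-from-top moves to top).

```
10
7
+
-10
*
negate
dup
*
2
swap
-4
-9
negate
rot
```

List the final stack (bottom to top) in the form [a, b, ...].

[2, -4, 9, 28900]

10     : 10
7      : 10 7
+      : 17
-10    : 17 -10
*      : -170
negate : 170
dup    : 170 170
*      : 28900
2      : 28900 2
swap   : 2 28900
-4     : 2 28900 -4
-9     : 2 28900 -4 -9
negate : 2 28900 -4 9
rot    : 2 -4 9 28900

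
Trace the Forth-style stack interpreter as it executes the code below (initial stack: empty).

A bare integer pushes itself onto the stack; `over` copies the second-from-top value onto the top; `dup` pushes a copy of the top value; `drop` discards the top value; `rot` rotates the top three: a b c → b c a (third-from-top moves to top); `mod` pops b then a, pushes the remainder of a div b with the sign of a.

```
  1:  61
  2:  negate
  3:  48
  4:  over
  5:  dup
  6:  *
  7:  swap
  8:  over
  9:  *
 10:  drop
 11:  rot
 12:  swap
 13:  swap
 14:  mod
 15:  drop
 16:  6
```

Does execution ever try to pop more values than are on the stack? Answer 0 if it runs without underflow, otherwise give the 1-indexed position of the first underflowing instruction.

11

61     → 61
negate → -61
48     → -61 48
over   → -61 48 -61
dup    → -61 48 -61 -61
*      → -61 48 3721
swap   → -61 3721 48
over   → -61 3721 48 3721
*      → -61 3721 178608
drop   → -61 3721
rot  — needs 3 operands, stack has 2 → underflow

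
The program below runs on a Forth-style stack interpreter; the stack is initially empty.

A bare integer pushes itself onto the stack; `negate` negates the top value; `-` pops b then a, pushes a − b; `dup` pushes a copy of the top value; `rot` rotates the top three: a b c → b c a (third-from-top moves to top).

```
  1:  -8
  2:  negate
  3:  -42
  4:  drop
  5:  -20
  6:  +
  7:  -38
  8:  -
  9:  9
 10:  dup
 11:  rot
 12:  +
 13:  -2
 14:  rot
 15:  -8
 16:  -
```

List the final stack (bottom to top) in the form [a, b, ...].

[35, -2, 17]

-8     → [-8]
negate → [8]
-42    → [8, -42]
drop   → [8]
-20    → [8, -20]
+      → [-12]
-38    → [-12, -38]
-      → [26]
9      → [26, 9]
dup    → [26, 9, 9]
rot    → [9, 9, 26]
+      → [9, 35]
-2     → [9, 35, -2]
rot    → [35, -2, 9]
-8     → [35, -2, 9, -8]
-      → [35, -2, 17]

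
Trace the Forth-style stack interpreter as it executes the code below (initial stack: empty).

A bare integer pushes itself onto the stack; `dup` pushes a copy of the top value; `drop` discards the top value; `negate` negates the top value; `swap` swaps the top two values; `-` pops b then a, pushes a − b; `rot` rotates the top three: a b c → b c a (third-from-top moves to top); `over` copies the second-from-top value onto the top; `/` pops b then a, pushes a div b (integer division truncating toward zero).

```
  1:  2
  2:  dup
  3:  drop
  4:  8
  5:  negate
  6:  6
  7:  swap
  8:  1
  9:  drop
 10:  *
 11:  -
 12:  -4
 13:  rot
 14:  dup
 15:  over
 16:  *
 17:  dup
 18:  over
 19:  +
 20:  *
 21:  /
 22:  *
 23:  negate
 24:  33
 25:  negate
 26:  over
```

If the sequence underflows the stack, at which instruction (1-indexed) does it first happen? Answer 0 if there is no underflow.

2      : [2]
dup    : [2, 2]
drop   : [2]
8      : [2, 8]
negate : [2, -8]
6      : [2, -8, 6]
swap   : [2, 6, -8]
1      : [2, 6, -8, 1]
drop   : [2, 6, -8]
*      : [2, -48]
-      : [50]
-4     : [50, -4]
rot  — needs 3 operands, stack has 2 → underflow

13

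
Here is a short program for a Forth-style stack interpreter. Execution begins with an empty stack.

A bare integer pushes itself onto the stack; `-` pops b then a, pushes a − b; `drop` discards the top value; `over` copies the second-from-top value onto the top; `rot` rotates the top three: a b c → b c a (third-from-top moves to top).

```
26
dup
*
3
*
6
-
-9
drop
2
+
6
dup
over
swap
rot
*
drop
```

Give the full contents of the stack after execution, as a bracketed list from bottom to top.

[2024, 6]

26   : [26]
dup  : [26, 26]
*    : [676]
3    : [676, 3]
*    : [2028]
6    : [2028, 6]
-    : [2022]
-9   : [2022, -9]
drop : [2022]
2    : [2022, 2]
+    : [2024]
6    : [2024, 6]
dup  : [2024, 6, 6]
over : [2024, 6, 6, 6]
swap : [2024, 6, 6, 6]
rot  : [2024, 6, 6, 6]
*    : [2024, 6, 36]
drop : [2024, 6]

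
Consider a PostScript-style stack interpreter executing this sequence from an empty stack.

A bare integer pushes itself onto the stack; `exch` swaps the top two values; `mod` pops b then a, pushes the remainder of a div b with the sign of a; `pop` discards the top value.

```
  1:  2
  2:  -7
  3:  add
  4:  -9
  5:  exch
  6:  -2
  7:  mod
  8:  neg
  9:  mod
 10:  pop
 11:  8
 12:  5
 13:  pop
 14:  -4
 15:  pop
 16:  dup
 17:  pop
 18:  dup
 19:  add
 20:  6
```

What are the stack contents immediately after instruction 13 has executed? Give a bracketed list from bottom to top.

2    → 2
-7   → 2 -7
add  → -5
-9   → -5 -9
exch → -9 -5
-2   → -9 -5 -2
mod  → -9 -1
neg  → -9 1
mod  → 0
pop  → (empty)
8    → 8
5    → 8 5
pop  → 8

[8]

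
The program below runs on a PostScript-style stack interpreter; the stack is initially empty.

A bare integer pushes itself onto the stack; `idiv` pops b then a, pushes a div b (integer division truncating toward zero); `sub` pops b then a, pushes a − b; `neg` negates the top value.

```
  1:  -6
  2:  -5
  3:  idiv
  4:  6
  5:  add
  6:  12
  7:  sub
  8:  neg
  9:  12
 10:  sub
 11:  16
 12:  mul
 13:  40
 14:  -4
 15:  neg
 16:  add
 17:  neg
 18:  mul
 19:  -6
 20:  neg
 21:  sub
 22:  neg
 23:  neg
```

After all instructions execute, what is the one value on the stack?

-6   → [-6]
-5   → [-6, -5]
idiv → [1]
6    → [1, 6]
add  → [7]
12   → [7, 12]
sub  → [-5]
neg  → [5]
12   → [5, 12]
sub  → [-7]
16   → [-7, 16]
mul  → [-112]
40   → [-112, 40]
-4   → [-112, 40, -4]
neg  → [-112, 40, 4]
add  → [-112, 44]
neg  → [-112, -44]
mul  → [4928]
-6   → [4928, -6]
neg  → [4928, 6]
sub  → [4922]
neg  → [-4922]
neg  → [4922]

4922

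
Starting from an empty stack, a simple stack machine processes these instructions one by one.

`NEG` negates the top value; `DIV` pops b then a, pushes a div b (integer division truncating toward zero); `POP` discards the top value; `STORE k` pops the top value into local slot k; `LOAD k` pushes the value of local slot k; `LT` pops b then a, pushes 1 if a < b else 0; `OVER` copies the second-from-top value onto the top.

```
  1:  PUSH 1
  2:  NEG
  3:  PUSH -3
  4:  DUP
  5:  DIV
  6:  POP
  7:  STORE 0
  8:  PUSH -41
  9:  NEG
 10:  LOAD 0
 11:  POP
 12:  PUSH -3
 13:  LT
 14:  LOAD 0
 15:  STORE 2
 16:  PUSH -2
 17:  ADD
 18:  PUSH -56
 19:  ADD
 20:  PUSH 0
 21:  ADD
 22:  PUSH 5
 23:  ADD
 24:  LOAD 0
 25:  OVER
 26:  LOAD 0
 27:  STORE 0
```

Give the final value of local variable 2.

PUSH 1    [1]
NEG       [-1]
PUSH -3   [-1, -3]
DUP       [-1, -3, -3]
DIV       [-1, 1]
POP       [-1]
STORE 0   []
PUSH -41  [-41]
NEG       [41]
LOAD 0    [41, -1]
POP       [41]
PUSH -3   [41, -3]
LT        [0]
LOAD 0    [0, -1]
STORE 2   [0]
PUSH -2   [0, -2]
ADD       [-2]
PUSH -56  [-2, -56]
ADD       [-58]
PUSH 0    [-58, 0]
ADD       [-58]
PUSH 5    [-58, 5]
ADD       [-53]
LOAD 0    [-53, -1]
OVER      [-53, -1, -53]
LOAD 0    [-53, -1, -53, -1]
STORE 0   [-53, -1, -53]

-1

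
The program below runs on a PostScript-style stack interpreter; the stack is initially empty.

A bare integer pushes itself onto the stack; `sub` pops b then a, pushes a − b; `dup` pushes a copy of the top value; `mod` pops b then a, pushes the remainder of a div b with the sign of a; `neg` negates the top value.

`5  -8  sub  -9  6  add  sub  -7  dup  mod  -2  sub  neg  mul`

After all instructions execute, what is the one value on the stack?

5    [5]
-8   [5, -8]
sub  [13]
-9   [13, -9]
6    [13, -9, 6]
add  [13, -3]
sub  [16]
-7   [16, -7]
dup  [16, -7, -7]
mod  [16, 0]
-2   [16, 0, -2]
sub  [16, 2]
neg  [16, -2]
mul  [-32]

-32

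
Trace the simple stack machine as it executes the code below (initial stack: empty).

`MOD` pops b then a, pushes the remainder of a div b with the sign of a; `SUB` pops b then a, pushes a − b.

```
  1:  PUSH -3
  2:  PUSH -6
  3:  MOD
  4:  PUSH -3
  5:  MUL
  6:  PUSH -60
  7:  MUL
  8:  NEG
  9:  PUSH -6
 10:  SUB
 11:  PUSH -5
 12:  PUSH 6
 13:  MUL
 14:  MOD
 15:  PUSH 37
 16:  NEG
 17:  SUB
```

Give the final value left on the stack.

43

PUSH -3  : -3
PUSH -6  : -3 -6
MOD      : -3
PUSH -3  : -3 -3
MUL      : 9
PUSH -60 : 9 -60
MUL      : -540
NEG      : 540
PUSH -6  : 540 -6
SUB      : 546
PUSH -5  : 546 -5
PUSH 6   : 546 -5 6
MUL      : 546 -30
MOD      : 6
PUSH 37  : 6 37
NEG      : 6 -37
SUB      : 43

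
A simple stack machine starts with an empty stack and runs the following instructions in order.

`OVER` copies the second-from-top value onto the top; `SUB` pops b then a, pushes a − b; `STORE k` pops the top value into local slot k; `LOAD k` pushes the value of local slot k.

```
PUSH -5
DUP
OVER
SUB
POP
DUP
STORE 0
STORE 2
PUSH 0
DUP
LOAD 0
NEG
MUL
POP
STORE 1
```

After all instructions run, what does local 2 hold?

PUSH -5 → -5
DUP     → -5 -5
OVER    → -5 -5 -5
SUB     → -5 0
POP     → -5
DUP     → -5 -5
STORE 0 → -5
STORE 2 → (empty)
PUSH 0  → 0
DUP     → 0 0
LOAD 0  → 0 0 -5
NEG     → 0 0 5
MUL     → 0 0
POP     → 0
STORE 1 → (empty)

-5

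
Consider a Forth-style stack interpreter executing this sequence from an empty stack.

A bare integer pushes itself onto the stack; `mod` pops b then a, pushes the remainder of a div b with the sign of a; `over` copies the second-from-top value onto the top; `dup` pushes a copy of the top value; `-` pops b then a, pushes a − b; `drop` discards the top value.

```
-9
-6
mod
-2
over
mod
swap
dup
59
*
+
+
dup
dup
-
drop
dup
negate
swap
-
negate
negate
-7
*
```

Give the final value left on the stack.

-9     : -9
-6     : -9 -6
mod    : -3
-2     : -3 -2
over   : -3 -2 -3
mod    : -3 -2
swap   : -2 -3
dup    : -2 -3 -3
59     : -2 -3 -3 59
*      : -2 -3 -177
+      : -2 -180
+      : -182
dup    : -182 -182
dup    : -182 -182 -182
-      : -182 0
drop   : -182
dup    : -182 -182
negate : -182 182
swap   : 182 -182
-      : 364
negate : -364
negate : 364
-7     : 364 -7
*      : -2548

-2548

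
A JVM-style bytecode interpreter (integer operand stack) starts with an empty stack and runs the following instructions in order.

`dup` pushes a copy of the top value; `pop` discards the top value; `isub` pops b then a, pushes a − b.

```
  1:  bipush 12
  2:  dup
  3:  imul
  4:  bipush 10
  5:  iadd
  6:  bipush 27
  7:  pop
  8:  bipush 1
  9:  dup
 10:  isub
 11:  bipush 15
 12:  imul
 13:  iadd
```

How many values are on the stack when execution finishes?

1

bipush 12 : [12]
dup       : [12, 12]
imul      : [144]
bipush 10 : [144, 10]
iadd      : [154]
bipush 27 : [154, 27]
pop       : [154]
bipush 1  : [154, 1]
dup       : [154, 1, 1]
isub      : [154, 0]
bipush 15 : [154, 0, 15]
imul      : [154, 0]
iadd      : [154]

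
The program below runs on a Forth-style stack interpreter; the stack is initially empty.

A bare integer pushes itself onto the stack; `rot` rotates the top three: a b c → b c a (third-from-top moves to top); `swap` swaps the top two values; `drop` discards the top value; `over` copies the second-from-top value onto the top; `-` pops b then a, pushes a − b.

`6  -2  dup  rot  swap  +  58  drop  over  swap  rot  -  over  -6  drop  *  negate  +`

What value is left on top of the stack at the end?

6      -> 6
-2     -> 6 -2
dup    -> 6 -2 -2
rot    -> -2 -2 6
swap   -> -2 6 -2
+      -> -2 4
58     -> -2 4 58
drop   -> -2 4
over   -> -2 4 -2
swap   -> -2 -2 4
rot    -> -2 4 -2
-      -> -2 6
over   -> -2 6 -2
-6     -> -2 6 -2 -6
drop   -> -2 6 -2
*      -> -2 -12
negate -> -2 12
+      -> 10

10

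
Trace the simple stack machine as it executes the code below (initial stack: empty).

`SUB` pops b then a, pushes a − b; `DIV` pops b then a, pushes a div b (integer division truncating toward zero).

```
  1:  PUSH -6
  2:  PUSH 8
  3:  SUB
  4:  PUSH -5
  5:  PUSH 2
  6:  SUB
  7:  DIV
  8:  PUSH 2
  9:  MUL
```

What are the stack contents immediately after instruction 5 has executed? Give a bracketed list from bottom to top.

[-14, -5, 2]

PUSH -6 -> -6
PUSH 8  -> -6 8
SUB     -> -14
PUSH -5 -> -14 -5
PUSH 2  -> -14 -5 2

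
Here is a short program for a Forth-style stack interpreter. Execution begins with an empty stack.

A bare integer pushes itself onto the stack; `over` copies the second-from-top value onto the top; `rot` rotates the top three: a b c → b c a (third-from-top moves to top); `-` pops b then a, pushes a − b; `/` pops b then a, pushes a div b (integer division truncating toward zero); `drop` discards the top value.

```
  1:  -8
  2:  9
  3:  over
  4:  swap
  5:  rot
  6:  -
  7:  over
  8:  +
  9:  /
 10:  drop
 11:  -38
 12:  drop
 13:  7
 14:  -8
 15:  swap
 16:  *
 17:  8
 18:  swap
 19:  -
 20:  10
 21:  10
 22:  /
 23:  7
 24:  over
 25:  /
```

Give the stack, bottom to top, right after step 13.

-8   -> -8
9    -> -8 9
over -> -8 9 -8
swap -> -8 -8 9
rot  -> -8 9 -8
-    -> -8 17
over -> -8 17 -8
+    -> -8 9
/    -> 0
drop -> (empty)
-38  -> -38
drop -> (empty)
7    -> 7

[7]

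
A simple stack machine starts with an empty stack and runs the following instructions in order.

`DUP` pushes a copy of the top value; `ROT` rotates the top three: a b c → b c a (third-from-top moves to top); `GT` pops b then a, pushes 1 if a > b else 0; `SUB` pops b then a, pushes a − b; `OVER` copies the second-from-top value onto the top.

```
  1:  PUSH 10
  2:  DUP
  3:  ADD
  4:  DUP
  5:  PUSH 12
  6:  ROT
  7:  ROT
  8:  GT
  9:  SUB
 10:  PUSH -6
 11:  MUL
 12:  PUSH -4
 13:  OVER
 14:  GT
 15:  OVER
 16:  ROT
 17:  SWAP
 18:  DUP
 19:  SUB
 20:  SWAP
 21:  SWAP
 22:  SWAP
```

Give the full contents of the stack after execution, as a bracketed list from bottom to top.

[1, 0, -72]

PUSH 10  [10]
DUP      [10, 10]
ADD      [20]
DUP      [20, 20]
PUSH 12  [20, 20, 12]
ROT      [20, 12, 20]
ROT      [12, 20, 20]
GT       [12, 0]
SUB      [12]
PUSH -6  [12, -6]
MUL      [-72]
PUSH -4  [-72, -4]
OVER     [-72, -4, -72]
GT       [-72, 1]
OVER     [-72, 1, -72]
ROT      [1, -72, -72]
SWAP     [1, -72, -72]
DUP      [1, -72, -72, -72]
SUB      [1, -72, 0]
SWAP     [1, 0, -72]
SWAP     [1, -72, 0]
SWAP     [1, 0, -72]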